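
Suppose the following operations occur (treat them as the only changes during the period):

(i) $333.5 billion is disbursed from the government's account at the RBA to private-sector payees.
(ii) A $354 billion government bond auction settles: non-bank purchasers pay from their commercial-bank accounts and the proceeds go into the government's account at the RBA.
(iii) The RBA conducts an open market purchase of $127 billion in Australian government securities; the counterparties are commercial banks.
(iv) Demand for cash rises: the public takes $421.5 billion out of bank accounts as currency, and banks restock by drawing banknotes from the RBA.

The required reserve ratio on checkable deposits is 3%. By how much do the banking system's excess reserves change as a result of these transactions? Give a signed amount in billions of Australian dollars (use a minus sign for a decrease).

-$301.74 billion

Government spending $333.5 billion: reserves +$333.5B, deposits +$333.5B.
Government account inflow $354 billion: reserves −$354B, deposits −$354B.
OMO purchase (from banks) $127 billion: reserves +$127B, deposits 0.
Currency withdrawal $421.5 billion: reserves −$421.5B, deposits −$421.5B.
Totals: Δreserves = −$315B, Δdeposits = −$442B.
Δrequired reserves = 3% × −$442B = −$13.26B.
Δexcess reserves = Δreserves − Δrequired = −$315B − (−$13.26B) = -$301.74 billion.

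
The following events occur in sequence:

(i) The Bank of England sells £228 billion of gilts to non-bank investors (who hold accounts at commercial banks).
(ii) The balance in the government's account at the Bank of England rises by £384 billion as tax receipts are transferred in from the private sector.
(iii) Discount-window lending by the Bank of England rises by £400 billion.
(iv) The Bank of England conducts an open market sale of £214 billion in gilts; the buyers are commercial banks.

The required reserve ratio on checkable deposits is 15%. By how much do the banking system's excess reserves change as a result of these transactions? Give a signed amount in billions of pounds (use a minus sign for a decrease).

-£334.2 billion

Asset sale (to non-banks) £228 billion: reserves −£228B, deposits −£228B.
Government account inflow £384 billion: reserves −£384B, deposits −£384B.
Discount-window loan £400 billion: reserves +£400B, deposits 0.
OMO sale (to banks) £214 billion: reserves −£214B, deposits 0.
Totals: Δreserves = −£426B, Δdeposits = −£612B.
Δrequired reserves = 15% × −£612B = −£91.8B.
Δexcess reserves = Δreserves − Δrequired = −£426B − (−£91.8B) = -£334.2 billion.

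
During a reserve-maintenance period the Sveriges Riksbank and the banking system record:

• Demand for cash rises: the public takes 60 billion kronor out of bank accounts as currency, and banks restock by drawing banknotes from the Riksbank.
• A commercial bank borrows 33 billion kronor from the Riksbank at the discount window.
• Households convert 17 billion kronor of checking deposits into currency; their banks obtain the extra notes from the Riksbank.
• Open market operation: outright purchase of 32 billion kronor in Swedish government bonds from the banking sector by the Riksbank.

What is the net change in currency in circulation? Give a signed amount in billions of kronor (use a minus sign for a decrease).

+77 billion

Riksbank balance sheet:
  Assets:      Securities +32B, Loans to banks +33B
  Liabilities: Bank reserves −12B, Currency in circulation +77B
Commercial banking system:
  Assets:      Reserves at CB −12B, Securities −32B
  Liabilities: Checkable deposits −77B, Borrowings from CB +33B
So the change in currency in circulation is +77 billion.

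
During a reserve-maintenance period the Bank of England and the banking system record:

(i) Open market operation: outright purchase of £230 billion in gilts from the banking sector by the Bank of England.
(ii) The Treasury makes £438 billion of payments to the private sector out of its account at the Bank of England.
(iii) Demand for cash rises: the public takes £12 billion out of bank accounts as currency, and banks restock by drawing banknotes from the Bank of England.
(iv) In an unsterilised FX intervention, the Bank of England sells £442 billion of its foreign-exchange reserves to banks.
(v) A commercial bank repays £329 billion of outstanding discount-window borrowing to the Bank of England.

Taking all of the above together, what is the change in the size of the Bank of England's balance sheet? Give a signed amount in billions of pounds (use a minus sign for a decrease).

-£541 billion

Bank of England balance sheet:
  Assets:      Securities +£230B, Loans to banks −£329B, Foreign assets −£442B
  Liabilities: Bank reserves −£115B, Currency in circulation +£12B, Government deposits −£438B
Change in total Bank of England assets = -£541 billion.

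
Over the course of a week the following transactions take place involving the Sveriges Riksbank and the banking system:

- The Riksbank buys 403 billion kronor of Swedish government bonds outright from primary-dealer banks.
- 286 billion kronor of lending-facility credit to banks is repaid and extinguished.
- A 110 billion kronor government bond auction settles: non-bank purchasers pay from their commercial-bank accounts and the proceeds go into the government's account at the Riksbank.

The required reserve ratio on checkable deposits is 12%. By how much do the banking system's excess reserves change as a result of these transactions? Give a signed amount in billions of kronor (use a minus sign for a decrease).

OMO purchase (from banks) 403 billion kronor: reserves +403B, deposits 0.
Discount-window repayment 286 billion kronor: reserves −286B, deposits 0.
Government account inflow 110 billion kronor: reserves −110B, deposits −110B.
Totals: Δreserves = +7B, Δdeposits = −110B.
Δrequired reserves = 12% × −110B = −13.2B.
Δexcess reserves = Δreserves − Δrequired = +7B − (−13.2B) = +20.2 billion.

+20.2 billion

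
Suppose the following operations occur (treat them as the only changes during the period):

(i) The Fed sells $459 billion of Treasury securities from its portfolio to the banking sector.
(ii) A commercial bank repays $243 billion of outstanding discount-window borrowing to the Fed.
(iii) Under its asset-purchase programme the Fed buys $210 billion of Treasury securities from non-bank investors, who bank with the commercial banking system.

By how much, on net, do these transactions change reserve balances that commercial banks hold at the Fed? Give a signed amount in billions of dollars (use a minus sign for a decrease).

OMO sale (to banks) $459 billion: the buying banks pay out of their reserve balances → −$459B.
Discount-window repayment $243 billion: repayment is debited from reserves → −$243B.
Asset purchase (from non-banks) $210 billion: the Fed pays by crediting reserve accounts → +$210B.
Net: −459 − 243 + 210 = -$492 billion.

-$492 billion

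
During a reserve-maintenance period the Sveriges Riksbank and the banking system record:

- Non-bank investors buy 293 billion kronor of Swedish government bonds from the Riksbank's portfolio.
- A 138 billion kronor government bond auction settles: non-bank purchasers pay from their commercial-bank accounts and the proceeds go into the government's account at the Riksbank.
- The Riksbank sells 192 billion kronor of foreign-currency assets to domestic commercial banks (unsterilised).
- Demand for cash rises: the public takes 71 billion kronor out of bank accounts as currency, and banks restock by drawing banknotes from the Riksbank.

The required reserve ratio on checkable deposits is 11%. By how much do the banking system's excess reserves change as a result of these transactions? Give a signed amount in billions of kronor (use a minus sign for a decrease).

Asset sale (to non-banks) 293 billion kronor: reserves −293B, deposits −293B.
Government account inflow 138 billion kronor: reserves −138B, deposits −138B.
FX sale 192 billion kronor: reserves −192B, deposits 0.
Currency withdrawal 71 billion kronor: reserves −71B, deposits −71B.
Totals: Δreserves = −694B, Δdeposits = −502B.
Δrequired reserves = 11% × −502B = −55.22B.
Δexcess reserves = Δreserves − Δrequired = −694B − (−55.22B) = -638.78 billion.

-638.78 billion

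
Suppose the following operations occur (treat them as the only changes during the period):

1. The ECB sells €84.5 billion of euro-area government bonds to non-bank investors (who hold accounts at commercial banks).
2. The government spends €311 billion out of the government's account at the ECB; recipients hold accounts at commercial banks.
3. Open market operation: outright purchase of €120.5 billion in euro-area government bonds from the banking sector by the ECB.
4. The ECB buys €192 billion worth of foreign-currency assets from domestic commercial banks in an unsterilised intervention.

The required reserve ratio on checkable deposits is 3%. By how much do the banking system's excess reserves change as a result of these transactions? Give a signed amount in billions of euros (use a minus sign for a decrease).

+€532.205 billion

Asset sale (to non-banks) €84.5 billion: reserves −€84.5B, deposits −€84.5B.
Government spending €311 billion: reserves +€311B, deposits +€311B.
OMO purchase (from banks) €120.5 billion: reserves +€120.5B, deposits 0.
FX purchase €192 billion: reserves +€192B, deposits 0.
Totals: Δreserves = +€539B, Δdeposits = +€226.5B.
Δrequired reserves = 3% × +€226.5B = +€6.795B.
Δexcess reserves = Δreserves − Δrequired = +€539B − (+€6.795B) = +€532.205 billion.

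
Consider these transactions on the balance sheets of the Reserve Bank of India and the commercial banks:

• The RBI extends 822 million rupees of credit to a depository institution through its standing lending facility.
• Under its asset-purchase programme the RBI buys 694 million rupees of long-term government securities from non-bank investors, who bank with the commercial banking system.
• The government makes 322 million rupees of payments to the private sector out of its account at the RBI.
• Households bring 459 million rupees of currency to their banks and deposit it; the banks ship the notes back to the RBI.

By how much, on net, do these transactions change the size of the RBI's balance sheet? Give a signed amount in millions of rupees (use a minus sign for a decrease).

+1516 million

RBI balance sheet:
  Assets:      Securities +694M, Loans to banks +822M
  Liabilities: Bank reserves +2297M, Currency in circulation −459M, Government deposits −322M
Commercial banking system:
  Assets:      Reserves at CB +2297M
  Liabilities: Checkable deposits +1475M, Borrowings from CB +822M
Change in total RBI assets = +1516 million.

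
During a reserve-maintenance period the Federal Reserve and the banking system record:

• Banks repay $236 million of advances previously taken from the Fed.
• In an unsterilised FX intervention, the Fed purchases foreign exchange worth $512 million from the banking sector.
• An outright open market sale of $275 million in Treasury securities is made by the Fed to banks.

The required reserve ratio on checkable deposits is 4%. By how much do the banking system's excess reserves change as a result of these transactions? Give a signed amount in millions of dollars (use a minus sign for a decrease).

+$1 million

Discount-window repayment $236 million: reserves −$236M, deposits 0.
FX purchase $512 million: reserves +$512M, deposits 0.
OMO sale (to banks) $275 million: reserves −$275M, deposits 0.
Totals: Δreserves = +$1M, Δdeposits = 0.
Δrequired reserves = 4% × 0 = 0.
Δexcess reserves = Δreserves − Δrequired = +$1M − (0) = +$1 million.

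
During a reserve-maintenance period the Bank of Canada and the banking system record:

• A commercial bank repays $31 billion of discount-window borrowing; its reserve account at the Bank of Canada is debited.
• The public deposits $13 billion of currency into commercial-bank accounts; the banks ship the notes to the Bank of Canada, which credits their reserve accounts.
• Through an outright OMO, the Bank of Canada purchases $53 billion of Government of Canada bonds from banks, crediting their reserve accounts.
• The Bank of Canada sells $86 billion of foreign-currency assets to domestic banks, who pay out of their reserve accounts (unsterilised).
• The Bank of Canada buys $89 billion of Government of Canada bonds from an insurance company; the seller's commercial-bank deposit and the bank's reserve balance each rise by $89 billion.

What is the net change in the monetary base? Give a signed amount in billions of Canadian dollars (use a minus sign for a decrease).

Discount-window repayment $31 billion: Bank of Canada balance sheet contracts → −$31B.
Currency deposit $13 billion: just a shift between currency and reserves — both are base money → 0.
OMO purchase (from banks) $53 billion: Bank of Canada balance sheet expands → +$53B.
FX sale $86 billion: Bank of Canada balance sheet contracts → −$86B.
Asset purchase (from non-banks) $89 billion: Bank of Canada balance sheet expands → +$89B.
Net: −31 + 0 + 53 − 86 + 89 = +$25 billion.

+$25 billion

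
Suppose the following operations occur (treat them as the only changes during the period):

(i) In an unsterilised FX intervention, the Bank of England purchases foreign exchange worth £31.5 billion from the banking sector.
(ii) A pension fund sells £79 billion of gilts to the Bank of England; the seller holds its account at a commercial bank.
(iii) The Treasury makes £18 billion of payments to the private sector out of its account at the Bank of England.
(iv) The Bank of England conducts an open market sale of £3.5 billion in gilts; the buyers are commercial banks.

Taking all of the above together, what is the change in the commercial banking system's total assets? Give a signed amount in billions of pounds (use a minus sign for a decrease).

Bank of England balance sheet:
  Assets:      Securities +£75.5B, Foreign assets +£31.5B
  Liabilities: Bank reserves +£125B, Government deposits −£18B
Commercial banking system:
  Assets:      Reserves at CB +£125B, Securities +£3.5B, Foreign assets −£31.5B
  Liabilities: Checkable deposits +£97B
Change in total bank assets = +£97 billion.

+£97 billion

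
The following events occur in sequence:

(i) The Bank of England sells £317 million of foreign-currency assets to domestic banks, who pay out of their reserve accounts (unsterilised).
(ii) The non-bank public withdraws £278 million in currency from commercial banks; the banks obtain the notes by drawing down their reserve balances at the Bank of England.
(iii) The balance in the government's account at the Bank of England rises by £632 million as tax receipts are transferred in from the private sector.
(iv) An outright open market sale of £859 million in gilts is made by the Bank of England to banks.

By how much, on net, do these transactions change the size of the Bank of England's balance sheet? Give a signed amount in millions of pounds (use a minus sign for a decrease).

Bank of England balance sheet:
  Assets:      Securities −£859M, Foreign assets −£317M
  Liabilities: Bank reserves −£2086M, Currency in circulation +£278M, Government deposits +£632M
Commercial banking system:
  Assets:      Reserves at CB −£2086M, Securities +£859M, Foreign assets +£317M
  Liabilities: Checkable deposits −£910M
Change in total Bank of England assets = -£1176 million.

-£1176 million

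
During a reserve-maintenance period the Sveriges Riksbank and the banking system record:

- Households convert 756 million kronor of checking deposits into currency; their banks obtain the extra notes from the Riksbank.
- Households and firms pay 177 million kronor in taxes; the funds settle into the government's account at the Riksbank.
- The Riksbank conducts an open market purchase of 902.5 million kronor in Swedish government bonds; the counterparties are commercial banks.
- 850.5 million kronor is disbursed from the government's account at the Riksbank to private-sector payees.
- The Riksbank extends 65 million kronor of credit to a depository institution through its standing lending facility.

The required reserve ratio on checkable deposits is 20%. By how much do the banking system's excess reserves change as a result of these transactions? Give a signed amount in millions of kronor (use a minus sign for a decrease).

Currency withdrawal 756 million kronor: reserves −756M, deposits −756M.
Government account inflow 177 million kronor: reserves −177M, deposits −177M.
OMO purchase (from banks) 902.5 million kronor: reserves +902.5M, deposits 0.
Government spending 850.5 million kronor: reserves +850.5M, deposits +850.5M.
Discount-window loan 65 million kronor: reserves +65M, deposits 0.
Totals: Δreserves = +885M, Δdeposits = −82.5M.
Δrequired reserves = 20% × −82.5M = −16.5M.
Δexcess reserves = Δreserves − Δrequired = +885M − (−16.5M) = +901.5 million.

+901.5 million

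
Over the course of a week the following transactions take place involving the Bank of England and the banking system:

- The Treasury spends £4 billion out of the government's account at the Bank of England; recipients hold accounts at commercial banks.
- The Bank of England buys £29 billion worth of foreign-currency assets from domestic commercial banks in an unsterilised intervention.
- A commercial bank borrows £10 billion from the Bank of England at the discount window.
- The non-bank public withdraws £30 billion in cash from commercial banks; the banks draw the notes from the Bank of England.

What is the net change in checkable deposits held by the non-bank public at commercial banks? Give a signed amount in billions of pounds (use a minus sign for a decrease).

Government spending £4 billion: non-bank counterparties' bank balances rise → +£4B.
FX purchase £29 billion: the counterparty is a bank, so public deposits are unchanged → 0.
Discount-window loan £10 billion: the counterparty is a bank, so public deposits are unchanged → 0.
Currency withdrawal £30 billion: non-bank counterparties' bank balances fall → −£30B.
Net: 4 + 0 + 0 − 30 = -£26 billion.

-£26 billion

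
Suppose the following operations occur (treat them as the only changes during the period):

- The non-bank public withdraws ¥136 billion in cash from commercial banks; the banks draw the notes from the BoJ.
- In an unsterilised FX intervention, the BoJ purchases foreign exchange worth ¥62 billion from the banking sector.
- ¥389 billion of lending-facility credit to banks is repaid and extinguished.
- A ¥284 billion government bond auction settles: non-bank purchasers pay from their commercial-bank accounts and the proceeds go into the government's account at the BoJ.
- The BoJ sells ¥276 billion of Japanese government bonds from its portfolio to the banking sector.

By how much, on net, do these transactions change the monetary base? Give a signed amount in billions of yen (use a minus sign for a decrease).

Currency withdrawal ¥136 billion: just a shift between currency and reserves — both are base money → 0.
FX purchase ¥62 billion: BoJ balance sheet expands → +¥62B.
Discount-window repayment ¥389 billion: BoJ balance sheet contracts → −¥389B.
Government account inflow ¥284 billion: reserves shift to a non-base liability → −¥284B.
OMO sale (to banks) ¥276 billion: BoJ balance sheet contracts → −¥276B.
Net: 0 + 62 − 389 − 284 − 276 = -¥887 billion.

-¥887 billion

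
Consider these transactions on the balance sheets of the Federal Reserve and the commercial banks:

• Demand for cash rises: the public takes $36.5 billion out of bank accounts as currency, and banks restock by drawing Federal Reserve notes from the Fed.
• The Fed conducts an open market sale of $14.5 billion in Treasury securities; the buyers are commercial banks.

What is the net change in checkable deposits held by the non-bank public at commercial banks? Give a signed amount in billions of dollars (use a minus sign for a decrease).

-$36.5 billion

Currency withdrawal $36.5 billion: non-bank counterparties' bank balances fall → −$36.5B.
OMO sale (to banks) $14.5 billion: the counterparty is a bank, so public deposits are unchanged → 0.
Net: −36.5 + 0 = -$36.5 billion.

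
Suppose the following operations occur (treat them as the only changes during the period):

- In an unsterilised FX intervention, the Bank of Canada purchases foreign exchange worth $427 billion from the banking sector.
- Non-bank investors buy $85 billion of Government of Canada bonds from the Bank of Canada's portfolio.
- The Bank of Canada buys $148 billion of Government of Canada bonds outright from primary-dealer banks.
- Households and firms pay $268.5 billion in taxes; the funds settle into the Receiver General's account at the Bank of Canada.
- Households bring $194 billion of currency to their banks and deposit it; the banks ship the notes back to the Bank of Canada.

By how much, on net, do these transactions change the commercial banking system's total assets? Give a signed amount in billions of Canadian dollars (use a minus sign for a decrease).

-$159.5 billion

Bank of Canada balance sheet:
  Assets:      Securities +$63B, Foreign assets +$427B
  Liabilities: Bank reserves +$415.5B, Currency in circulation −$194B, Government deposits +$268.5B
Commercial banking system:
  Assets:      Reserves at CB +$415.5B, Securities −$148B, Foreign assets −$427B
  Liabilities: Checkable deposits −$159.5B
Change in total bank assets = -$159.5 billion.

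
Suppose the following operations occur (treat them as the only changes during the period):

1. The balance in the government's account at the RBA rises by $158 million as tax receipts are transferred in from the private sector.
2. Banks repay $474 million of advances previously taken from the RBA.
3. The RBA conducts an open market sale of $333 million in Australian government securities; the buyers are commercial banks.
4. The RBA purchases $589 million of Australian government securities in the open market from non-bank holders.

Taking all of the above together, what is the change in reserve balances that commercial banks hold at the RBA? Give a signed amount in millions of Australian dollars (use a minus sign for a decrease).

-$376 million

Government account inflow $158 million: funds move from bank reserves into the government account → −$158M.
Discount-window repayment $474 million: repayment is debited from reserves → −$474M.
OMO sale (to banks) $333 million: the buying banks pay out of their reserve balances → −$333M.
Asset purchase (from non-banks) $589 million: the RBA pays by crediting reserve accounts → +$589M.
Net: −158 − 474 − 333 + 589 = -$376 million.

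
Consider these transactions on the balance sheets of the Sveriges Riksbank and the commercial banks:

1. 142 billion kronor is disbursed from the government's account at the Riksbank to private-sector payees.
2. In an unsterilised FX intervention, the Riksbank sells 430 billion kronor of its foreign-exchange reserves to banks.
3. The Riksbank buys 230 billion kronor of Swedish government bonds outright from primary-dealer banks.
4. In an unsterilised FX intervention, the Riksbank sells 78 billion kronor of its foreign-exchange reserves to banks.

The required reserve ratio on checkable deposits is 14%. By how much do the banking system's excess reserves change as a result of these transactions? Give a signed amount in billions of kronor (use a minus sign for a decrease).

-155.88 billion

Government spending 142 billion kronor: reserves +142B, deposits +142B.
FX sale 430 billion kronor: reserves −430B, deposits 0.
OMO purchase (from banks) 230 billion kronor: reserves +230B, deposits 0.
FX sale 78 billion kronor: reserves −78B, deposits 0.
Totals: Δreserves = −136B, Δdeposits = +142B.
Δrequired reserves = 14% × +142B = +19.88B.
Δexcess reserves = Δreserves − Δrequired = −136B − (+19.88B) = -155.88 billion.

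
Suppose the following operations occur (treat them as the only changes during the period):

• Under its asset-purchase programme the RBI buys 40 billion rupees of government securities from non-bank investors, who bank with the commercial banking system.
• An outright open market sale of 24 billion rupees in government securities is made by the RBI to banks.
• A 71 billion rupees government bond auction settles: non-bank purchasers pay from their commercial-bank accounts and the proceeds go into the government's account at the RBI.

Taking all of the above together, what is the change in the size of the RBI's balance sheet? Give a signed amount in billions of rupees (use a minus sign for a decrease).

RBI balance sheet:
  Assets:      Securities +16B
  Liabilities: Bank reserves −55B, Government deposits +71B
Change in total RBI assets = +16 billion.

+16 billion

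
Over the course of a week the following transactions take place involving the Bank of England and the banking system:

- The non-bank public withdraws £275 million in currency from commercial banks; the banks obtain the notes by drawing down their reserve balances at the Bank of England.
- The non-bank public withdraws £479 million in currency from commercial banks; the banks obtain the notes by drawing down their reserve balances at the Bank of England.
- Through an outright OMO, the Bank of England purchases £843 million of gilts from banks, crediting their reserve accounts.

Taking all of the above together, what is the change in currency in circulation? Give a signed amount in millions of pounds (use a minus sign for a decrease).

+£754 million

Currency withdrawal £275 million: notes leave the central bank → +£275M.
Currency withdrawal £479 million: notes leave the central bank → +£479M.
OMO purchase (from banks) £843 million: no currency enters or leaves circulation → 0.
Net: 275 + 479 + 0 = +£754 million.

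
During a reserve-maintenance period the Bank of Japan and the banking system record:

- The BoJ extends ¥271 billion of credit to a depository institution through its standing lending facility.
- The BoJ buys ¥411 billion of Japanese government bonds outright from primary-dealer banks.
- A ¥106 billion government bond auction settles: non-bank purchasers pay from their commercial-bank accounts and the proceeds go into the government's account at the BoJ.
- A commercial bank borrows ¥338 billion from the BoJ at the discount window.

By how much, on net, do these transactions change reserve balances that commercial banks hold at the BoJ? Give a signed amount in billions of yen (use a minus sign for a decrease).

Discount-window loan ¥271 billion: the loan is credited to the bank's reserve account → +¥271B.
OMO purchase (from banks) ¥411 billion: the BoJ pays by crediting reserve accounts → +¥411B.
Government account inflow ¥106 billion: funds move from bank reserves into the government account → −¥106B.
Discount-window loan ¥338 billion: the loan is credited to the bank's reserve account → +¥338B.
Net: 271 + 411 − 106 + 338 = +¥914 billion.

+¥914 billion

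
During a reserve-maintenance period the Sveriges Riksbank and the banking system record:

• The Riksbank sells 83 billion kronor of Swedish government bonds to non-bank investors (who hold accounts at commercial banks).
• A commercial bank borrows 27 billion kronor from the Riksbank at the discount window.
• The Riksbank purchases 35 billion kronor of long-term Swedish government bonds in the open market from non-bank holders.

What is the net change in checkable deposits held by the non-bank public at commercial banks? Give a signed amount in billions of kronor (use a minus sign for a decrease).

-48 billion

Riksbank balance sheet:
  Assets:      Securities −48B, Loans to banks +27B
  Liabilities: Bank reserves −21B
Commercial banking system:
  Assets:      Reserves at CB −21B
  Liabilities: Checkable deposits −48B, Borrowings from CB +27B
So the change in checkable deposits held by the non-bank public at commercial banks is -48 billion.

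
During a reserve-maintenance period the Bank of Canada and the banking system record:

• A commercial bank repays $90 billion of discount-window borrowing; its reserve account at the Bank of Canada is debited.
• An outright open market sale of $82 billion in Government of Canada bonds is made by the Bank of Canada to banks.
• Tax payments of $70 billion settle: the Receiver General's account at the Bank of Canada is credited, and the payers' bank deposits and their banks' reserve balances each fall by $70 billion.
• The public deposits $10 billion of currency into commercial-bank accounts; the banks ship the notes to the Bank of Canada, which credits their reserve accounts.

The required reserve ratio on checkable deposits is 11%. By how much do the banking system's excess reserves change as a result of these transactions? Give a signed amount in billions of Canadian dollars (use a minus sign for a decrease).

-$225.4 billion

Discount-window repayment $90 billion: reserves −$90B, deposits 0.
OMO sale (to banks) $82 billion: reserves −$82B, deposits 0.
Government account inflow $70 billion: reserves −$70B, deposits −$70B.
Currency deposit $10 billion: reserves +$10B, deposits +$10B.
Totals: Δreserves = −$232B, Δdeposits = −$60B.
Δrequired reserves = 11% × −$60B = −$6.6B.
Δexcess reserves = Δreserves − Δrequired = −$232B − (−$6.6B) = -$225.4 billion.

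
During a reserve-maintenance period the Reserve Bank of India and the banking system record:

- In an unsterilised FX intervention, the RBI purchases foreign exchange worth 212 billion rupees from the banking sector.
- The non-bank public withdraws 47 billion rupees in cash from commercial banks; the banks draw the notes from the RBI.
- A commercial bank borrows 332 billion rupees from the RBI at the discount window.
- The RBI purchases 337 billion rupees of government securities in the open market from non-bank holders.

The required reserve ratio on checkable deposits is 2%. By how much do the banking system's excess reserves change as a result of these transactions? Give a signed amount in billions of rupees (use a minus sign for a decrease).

FX purchase 212 billion rupees: reserves +212B, deposits 0.
Currency withdrawal 47 billion rupees: reserves −47B, deposits −47B.
Discount-window loan 332 billion rupees: reserves +332B, deposits 0.
Asset purchase (from non-banks) 337 billion rupees: reserves +337B, deposits +337B.
Totals: Δreserves = +834B, Δdeposits = +290B.
Δrequired reserves = 2% × +290B = +5.8B.
Δexcess reserves = Δreserves − Δrequired = +834B − (+5.8B) = +828.2 billion.

+828.2 billion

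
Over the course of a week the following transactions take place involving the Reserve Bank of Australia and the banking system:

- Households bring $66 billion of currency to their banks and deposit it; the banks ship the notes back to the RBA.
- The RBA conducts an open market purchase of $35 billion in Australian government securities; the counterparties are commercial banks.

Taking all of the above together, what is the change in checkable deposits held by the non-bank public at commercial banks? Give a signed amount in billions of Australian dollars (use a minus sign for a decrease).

Currency deposit $66 billion: non-bank counterparties' bank balances rise → +$66B.
OMO purchase (from banks) $35 billion: the counterparty is a bank, so public deposits are unchanged → 0.
Net: 66 + 0 = +$66 billion.

+$66 billion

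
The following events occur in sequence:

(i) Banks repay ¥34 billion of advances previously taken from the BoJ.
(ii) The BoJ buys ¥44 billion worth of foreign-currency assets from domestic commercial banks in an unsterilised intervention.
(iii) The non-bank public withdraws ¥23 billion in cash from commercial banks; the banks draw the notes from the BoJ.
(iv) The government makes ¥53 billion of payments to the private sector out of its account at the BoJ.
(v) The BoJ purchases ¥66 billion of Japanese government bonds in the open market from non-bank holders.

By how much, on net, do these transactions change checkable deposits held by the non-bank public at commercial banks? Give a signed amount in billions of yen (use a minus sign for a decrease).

+¥96 billion

Discount-window repayment ¥34 billion: the counterparty is a bank, so public deposits are unchanged → 0.
FX purchase ¥44 billion: the counterparty is a bank, so public deposits are unchanged → 0.
Currency withdrawal ¥23 billion: non-bank counterparties' bank balances fall → −¥23B.
Government spending ¥53 billion: non-bank counterparties' bank balances rise → +¥53B.
Asset purchase (from non-banks) ¥66 billion: non-bank counterparties' bank balances rise → +¥66B.
Net: 0 + 0 − 23 + 53 + 66 = +¥96 billion.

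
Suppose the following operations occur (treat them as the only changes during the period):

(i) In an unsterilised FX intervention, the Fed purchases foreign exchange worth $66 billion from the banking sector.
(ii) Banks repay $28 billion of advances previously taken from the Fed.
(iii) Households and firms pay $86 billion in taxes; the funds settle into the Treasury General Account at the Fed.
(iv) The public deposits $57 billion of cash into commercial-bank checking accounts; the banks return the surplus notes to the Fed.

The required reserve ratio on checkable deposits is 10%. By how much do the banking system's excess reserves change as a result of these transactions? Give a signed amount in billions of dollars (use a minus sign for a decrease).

FX purchase $66 billion: reserves +$66B, deposits 0.
Discount-window repayment $28 billion: reserves −$28B, deposits 0.
Government account inflow $86 billion: reserves −$86B, deposits −$86B.
Currency deposit $57 billion: reserves +$57B, deposits +$57B.
Totals: Δreserves = +$9B, Δdeposits = −$29B.
Δrequired reserves = 10% × −$29B = −$2.9B.
Δexcess reserves = Δreserves − Δrequired = +$9B − (−$2.9B) = +$11.9 billion.

+$11.9 billion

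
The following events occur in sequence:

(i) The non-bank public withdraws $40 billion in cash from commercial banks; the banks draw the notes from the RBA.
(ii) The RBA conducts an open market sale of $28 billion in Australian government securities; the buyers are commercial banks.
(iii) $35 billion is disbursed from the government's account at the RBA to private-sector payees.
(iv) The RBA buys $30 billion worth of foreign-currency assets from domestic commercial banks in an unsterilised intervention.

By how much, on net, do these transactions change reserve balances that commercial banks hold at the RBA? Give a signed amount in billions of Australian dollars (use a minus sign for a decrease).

-$3 billion

Currency withdrawal $40 billion: banks swap reserves for currency → −$40B.
OMO sale (to banks) $28 billion: the buying banks pay out of their reserve balances → −$28B.
Government spending $35 billion: government payments flow into bank reserve accounts → +$35B.
FX purchase $30 billion: the RBA pays by crediting reserve accounts → +$30B.
Net: −40 − 28 + 35 + 30 = -$3 billion.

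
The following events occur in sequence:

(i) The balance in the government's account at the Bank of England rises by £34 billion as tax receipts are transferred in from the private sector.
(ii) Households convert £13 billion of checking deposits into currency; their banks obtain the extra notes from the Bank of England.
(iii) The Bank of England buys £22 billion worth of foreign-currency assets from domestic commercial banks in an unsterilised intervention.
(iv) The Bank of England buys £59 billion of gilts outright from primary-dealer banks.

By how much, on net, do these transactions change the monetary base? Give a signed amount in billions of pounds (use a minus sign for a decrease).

Government account inflow £34 billion: reserves shift to a non-base liability → −£34B.
Currency withdrawal £13 billion: just a shift between currency and reserves — both are base money → 0.
FX purchase £22 billion: Bank of England balance sheet expands → +£22B.
OMO purchase (from banks) £59 billion: Bank of England balance sheet expands → +£59B.
Net: −34 + 0 + 22 + 59 = +£47 billion.

+£47 billion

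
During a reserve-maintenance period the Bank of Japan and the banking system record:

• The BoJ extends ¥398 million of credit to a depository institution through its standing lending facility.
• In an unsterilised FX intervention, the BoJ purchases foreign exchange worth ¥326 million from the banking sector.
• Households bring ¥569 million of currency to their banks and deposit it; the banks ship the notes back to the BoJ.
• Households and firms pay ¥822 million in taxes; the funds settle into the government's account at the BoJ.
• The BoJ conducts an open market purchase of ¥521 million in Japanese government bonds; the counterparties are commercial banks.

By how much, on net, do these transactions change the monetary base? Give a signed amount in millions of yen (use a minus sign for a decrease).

BoJ balance sheet:
  Assets:      Securities +¥521M, Loans to banks +¥398M, Foreign assets +¥326M
  Liabilities: Bank reserves +¥992M, Currency in circulation −¥569M, Government deposits +¥822M
Commercial banking system:
  Assets:      Reserves at CB +¥992M, Securities −¥521M, Foreign assets −¥326M
  Liabilities: Checkable deposits −¥253M, Borrowings from CB +¥398M
Monetary base = currency + reserves: −¥569M + (+¥992M) = +¥423 million.

+¥423 million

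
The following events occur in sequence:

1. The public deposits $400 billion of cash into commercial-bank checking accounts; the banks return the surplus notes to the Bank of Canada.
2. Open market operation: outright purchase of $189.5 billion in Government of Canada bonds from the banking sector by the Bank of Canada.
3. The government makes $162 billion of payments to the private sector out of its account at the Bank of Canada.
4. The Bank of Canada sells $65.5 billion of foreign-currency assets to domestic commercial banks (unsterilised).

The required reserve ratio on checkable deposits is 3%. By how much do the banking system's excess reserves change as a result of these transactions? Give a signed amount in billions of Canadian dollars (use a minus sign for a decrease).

Currency deposit $400 billion: reserves +$400B, deposits +$400B.
OMO purchase (from banks) $189.5 billion: reserves +$189.5B, deposits 0.
Government spending $162 billion: reserves +$162B, deposits +$162B.
FX sale $65.5 billion: reserves −$65.5B, deposits 0.
Totals: Δreserves = +$686B, Δdeposits = +$562B.
Δrequired reserves = 3% × +$562B = +$16.86B.
Δexcess reserves = Δreserves − Δrequired = +$686B − (+$16.86B) = +$669.14 billion.

+$669.14 billion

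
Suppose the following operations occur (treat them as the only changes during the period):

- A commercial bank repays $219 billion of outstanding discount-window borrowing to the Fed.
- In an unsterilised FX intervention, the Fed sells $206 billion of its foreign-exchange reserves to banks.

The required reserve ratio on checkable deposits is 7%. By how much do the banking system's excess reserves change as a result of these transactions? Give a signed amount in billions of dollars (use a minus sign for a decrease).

-$425 billion

Discount-window repayment $219 billion: reserves −$219B, deposits 0.
FX sale $206 billion: reserves −$206B, deposits 0.
Totals: Δreserves = −$425B, Δdeposits = 0.
Δrequired reserves = 7% × 0 = 0.
Δexcess reserves = Δreserves − Δrequired = −$425B − (0) = -$425 billion.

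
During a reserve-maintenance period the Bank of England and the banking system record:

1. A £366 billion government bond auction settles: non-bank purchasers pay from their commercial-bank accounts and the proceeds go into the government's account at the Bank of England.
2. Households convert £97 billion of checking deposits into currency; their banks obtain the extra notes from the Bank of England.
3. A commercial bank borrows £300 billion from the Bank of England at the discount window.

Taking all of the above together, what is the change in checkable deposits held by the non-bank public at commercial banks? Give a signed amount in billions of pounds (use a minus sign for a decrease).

Bank of England balance sheet:
  Assets:      Loans to banks +£300B
  Liabilities: Bank reserves −£163B, Currency in circulation +£97B, Government deposits +£366B
Commercial banking system:
  Assets:      Reserves at CB −£163B
  Liabilities: Checkable deposits −£463B, Borrowings from CB +£300B
So the change in checkable deposits held by the non-bank public at commercial banks is -£463 billion.

-£463 billion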